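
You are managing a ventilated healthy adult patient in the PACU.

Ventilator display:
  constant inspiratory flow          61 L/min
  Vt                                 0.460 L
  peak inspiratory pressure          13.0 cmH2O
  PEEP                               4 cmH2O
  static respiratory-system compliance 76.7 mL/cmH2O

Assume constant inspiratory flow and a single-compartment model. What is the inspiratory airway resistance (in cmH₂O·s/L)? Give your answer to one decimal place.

Flow: 61 L/min ÷ 60 = 1.0167 L/s.
Equation of motion (constant flow): PIP = Vt/C + R·V̇ + PEEP.
R·V̇ = PIP − Vt/C − PEEP = 13.0 − 460/76.7 − 4 = 13.0 − 5.997 − 4 = 3.003 cmH2O.
R = 3.003 / 1.0167 = 2.954 cmH2O·s/L.

3.0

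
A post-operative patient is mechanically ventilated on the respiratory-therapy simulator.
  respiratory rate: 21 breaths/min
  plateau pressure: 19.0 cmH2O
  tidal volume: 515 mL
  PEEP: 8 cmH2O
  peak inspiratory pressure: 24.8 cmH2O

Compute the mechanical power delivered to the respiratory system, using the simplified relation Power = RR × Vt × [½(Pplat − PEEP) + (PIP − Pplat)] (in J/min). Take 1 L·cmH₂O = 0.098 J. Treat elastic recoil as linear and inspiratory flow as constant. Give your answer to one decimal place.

Per-breath work = Vt × [½(Pplat−PEEP) + (PIP−Pplat)] = 0.515 × [0.5×11.0 + 5.8] = 0.515 × 11.3 = 5.82 L·cmH2O.
Power = 21 × 5.82 = 122.22 L·cmH2O/min.
× 0.098 J/(L·cmH2O) → 11.978 J/min.

12.0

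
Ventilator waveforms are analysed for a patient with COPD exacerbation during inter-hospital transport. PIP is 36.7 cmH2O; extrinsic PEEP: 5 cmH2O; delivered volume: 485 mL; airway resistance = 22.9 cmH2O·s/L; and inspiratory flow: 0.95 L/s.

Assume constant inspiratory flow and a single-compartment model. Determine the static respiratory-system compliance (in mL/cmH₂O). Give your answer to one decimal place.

Equation of motion (constant flow): PIP = Vt/C + R·V̇ + PEEP.
Vt/C = PIP − R·V̇ − PEEP = 36.7 − 22.9×0.95 − 5 = 36.7 − 21.755 − 5 = 9.945 cmH2O.
C = Vt / 9.945 = 485 / 9.945 = 48.768 mL/cmH2O.

48.8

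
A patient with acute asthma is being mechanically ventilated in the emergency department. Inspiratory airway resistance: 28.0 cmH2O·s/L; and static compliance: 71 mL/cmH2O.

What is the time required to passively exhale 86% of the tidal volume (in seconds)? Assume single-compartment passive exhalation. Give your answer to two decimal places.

3.91

τ = R × C = 28.0 × 71 mL/cmH2O = 28.0 × 0.071 L/cmH2O = 1.988 s.
Exhaled fraction f = 1 − e^(−t/τ) → t = −τ·ln(1 − f) = −1.988·ln(0.14) = 3.909 s.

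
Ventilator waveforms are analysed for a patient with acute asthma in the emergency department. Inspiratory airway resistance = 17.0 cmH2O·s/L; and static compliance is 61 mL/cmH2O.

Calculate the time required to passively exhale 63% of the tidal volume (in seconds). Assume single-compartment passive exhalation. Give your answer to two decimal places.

1.03

τ = R × C = 17.0 × 61 mL/cmH2O = 17.0 × 0.061 L/cmH2O = 1.037 s.
Exhaled fraction f = 1 − e^(−t/τ) → t = −τ·ln(1 − f) = −1.037·ln(0.37) = 1.031 s.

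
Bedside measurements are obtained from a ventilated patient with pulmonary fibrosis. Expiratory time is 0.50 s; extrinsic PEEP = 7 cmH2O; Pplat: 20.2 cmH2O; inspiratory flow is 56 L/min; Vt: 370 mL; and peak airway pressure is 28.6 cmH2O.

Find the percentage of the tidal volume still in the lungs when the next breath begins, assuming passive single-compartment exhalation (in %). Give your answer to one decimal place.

Flow: 56 L/min ÷ 60 = 0.9333 L/s.
R = (PIP − Pplat)/V̇ = (28.6 − 20.2) / 0.9333 = 8.4/0.9333 = 9.0 cmH2O·s/L.
C = Vt/(Pplat − PEEP) = 370.0 / (20.2 − 7) = 370.0/13.2 = 28.03 mL/cmH2O.
τ = R × C = 9.0 × 0.02803 L/cmH2O = 0.2523 s.
Fraction remaining at end-expiration = e^(−Te/τ) = e^(−0.50/0.2523) = 0.1378 → 13.78%.

13.8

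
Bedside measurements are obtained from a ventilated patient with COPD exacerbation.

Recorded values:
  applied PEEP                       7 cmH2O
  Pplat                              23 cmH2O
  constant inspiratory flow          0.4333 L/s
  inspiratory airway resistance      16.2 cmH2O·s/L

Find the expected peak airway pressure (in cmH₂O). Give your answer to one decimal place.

30.0

PIP = Pplat + Raw × flow = 23 + 16.2 × 0.4333 = 23 + 7.019 = 30.019 cmH2O.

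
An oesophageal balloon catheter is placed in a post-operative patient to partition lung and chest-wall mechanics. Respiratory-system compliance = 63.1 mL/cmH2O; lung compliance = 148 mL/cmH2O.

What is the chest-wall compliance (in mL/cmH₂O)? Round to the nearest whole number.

1/Ccw = 1/Crs − 1/CL.
1/Ccw = 1/63.1 − 1/148 = 0.009091.
Ccw = 110.0 mL/cmH2O.

110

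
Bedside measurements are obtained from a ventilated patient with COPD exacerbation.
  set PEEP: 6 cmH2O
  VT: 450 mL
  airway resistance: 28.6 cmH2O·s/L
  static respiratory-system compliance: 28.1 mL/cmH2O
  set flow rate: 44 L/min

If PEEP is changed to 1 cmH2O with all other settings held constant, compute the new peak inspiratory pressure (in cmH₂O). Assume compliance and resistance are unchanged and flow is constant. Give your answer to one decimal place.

Flow: 44 L/min ÷ 60 = 0.7333 L/s.
PIP = Vt/C + R·V̇ + PEEP (constant-flow equation of motion).
Only the baseline term changes: ΔPIP = ΔPEEP = 1 − 6 = -5.0 cmH2O.
Original PIP = 450/28.1 + 28.6×0.7333 + 6 = 42.987 cmH2O; new PIP = 42.987 + (-5.0) = 37.987 cmH2O.

38.0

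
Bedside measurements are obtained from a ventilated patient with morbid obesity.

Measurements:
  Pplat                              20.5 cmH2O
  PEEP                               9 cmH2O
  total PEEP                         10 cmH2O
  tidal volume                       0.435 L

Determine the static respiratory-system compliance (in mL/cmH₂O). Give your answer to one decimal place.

41.4

End-expiratory occlusion gives total PEEP = 10 cmH2O (intrinsic PEEP = 10 − 9 = 1). Use total PEEP for the elastic gradient.
Cstat = Vt / (Pplat − PEEPtotal) = 435 / (20.5 − 10) = 435 / 10.5 = 41.429 mL/cmH2O.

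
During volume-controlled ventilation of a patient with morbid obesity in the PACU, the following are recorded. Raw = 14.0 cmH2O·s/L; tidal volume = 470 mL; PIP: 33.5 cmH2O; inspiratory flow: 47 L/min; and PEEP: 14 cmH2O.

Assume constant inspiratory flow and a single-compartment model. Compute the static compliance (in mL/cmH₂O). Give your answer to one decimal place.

55.1

Flow: 47 L/min ÷ 60 = 0.7833 L/s.
Equation of motion (constant flow): PIP = Vt/C + R·V̇ + PEEP.
Vt/C = PIP − R·V̇ − PEEP = 33.5 − 14.0×0.7833 − 14 = 33.5 − 10.966 − 14 = 8.534 cmH2O.
C = Vt / 8.534 = 470 / 8.534 = 55.074 mL/cmH2O.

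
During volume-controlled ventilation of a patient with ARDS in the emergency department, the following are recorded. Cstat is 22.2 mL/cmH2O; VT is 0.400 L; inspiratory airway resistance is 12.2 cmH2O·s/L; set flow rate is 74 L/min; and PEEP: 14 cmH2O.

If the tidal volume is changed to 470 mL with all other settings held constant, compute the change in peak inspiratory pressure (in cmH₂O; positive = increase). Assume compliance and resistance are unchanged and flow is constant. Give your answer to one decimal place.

PIP = Vt/C + R·V̇ + PEEP (constant-flow equation of motion).
Only the elastic term changes: ΔPIP = ΔVt / C = (470 − 400) / 22.2 = 3.153 cmH2O.

3.2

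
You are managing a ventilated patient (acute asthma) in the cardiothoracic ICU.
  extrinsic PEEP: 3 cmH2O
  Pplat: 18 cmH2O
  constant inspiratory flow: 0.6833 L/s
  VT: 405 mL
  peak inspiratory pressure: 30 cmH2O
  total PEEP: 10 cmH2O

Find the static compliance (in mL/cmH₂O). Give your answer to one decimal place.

End-expiratory occlusion gives total PEEP = 10 cmH2O (intrinsic PEEP = 10 − 3 = 7). Use total PEEP for the elastic gradient.
Cstat = Vt / (Pplat − PEEPtotal) = 405 / (18 − 10) = 405 / 8.0 = 50.625 mL/cmH2O.

50.6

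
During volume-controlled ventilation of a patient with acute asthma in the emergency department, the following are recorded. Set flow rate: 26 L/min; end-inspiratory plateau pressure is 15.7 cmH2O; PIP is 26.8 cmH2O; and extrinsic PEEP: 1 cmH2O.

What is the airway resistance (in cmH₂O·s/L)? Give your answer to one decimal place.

25.6

Flow: 26 L/min ÷ 60 = 0.4333 L/s.
Raw = (PIP − Pplat) / flow = (26.8 − 15.7) / 0.4333 = 11.1 / 0.4333 = 25.617 cmH2O·s/L.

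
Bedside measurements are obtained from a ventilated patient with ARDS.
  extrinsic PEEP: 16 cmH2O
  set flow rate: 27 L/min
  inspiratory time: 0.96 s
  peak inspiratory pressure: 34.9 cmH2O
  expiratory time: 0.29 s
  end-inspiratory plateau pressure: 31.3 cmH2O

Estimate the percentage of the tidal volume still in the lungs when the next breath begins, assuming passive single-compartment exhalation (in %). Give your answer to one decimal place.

Flow: 27 L/min ÷ 60 = 0.45 L/s.
Vt = flow × Ti = 0.45 L/s × 0.96 s × 1000 mL/L = 432.0 mL.
R = (PIP − Pplat)/V̇ = (34.9 − 31.3) / 0.45 = 3.6/0.45 = 8.0 cmH2O·s/L.
C = Vt/(Pplat − PEEP) = 432.0 / (31.3 − 16) = 432.0/15.3 = 28.235 mL/cmH2O.
τ = R × C = 8.0 × 0.02824 L/cmH2O = 0.2259 s.
Fraction remaining at end-expiration = e^(−Te/τ) = e^(−0.29/0.2259) = 0.277 → 27.7%.

27.7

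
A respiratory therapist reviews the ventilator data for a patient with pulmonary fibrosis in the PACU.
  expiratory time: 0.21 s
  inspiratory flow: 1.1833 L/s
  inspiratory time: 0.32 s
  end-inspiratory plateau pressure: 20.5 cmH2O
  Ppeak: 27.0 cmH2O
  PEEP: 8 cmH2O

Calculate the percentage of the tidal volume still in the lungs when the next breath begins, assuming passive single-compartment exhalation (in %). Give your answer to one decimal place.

Vt = flow × Ti = 1.1833 L/s × 0.32 s × 1000 mL/L = 378.66 mL.
R = (PIP − Pplat)/V̇ = (27.0 − 20.5) / 1.1833 = 6.5/1.1833 = 5.493 cmH2O·s/L.
C = Vt/(Pplat − PEEP) = 378.66 / (20.5 − 8) = 378.66/12.5 = 30.293 mL/cmH2O.
τ = R × C = 5.493 × 0.03029 L/cmH2O = 0.1664 s.
Fraction remaining at end-expiration = e^(−Te/τ) = e^(−0.21/0.1664) = 0.2831 → 28.31%.

28.3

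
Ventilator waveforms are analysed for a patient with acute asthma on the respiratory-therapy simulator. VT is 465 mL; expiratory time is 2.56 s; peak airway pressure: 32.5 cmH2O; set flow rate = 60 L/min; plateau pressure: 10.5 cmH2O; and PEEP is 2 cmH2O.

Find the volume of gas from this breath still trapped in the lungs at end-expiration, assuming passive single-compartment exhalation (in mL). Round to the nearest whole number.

Flow: 60 L/min ÷ 60 = 1 L/s.
R = (PIP − Pplat)/V̇ = (32.5 − 10.5) / 1 = 22.0/1 = 22.0 cmH2O·s/L.
C = Vt/(Pplat − PEEP) = 465.0 / (10.5 − 2) = 465.0/8.5 = 54.706 mL/cmH2O.
τ = R × C = 22.0 × 0.05471 L/cmH2O = 1.204 s.
Fraction remaining = e^(−Te/τ) = e^(−2.56/1.204) = 0.1193.
Trapped volume = 465.0 × 0.1193 = 55.475 mL.

55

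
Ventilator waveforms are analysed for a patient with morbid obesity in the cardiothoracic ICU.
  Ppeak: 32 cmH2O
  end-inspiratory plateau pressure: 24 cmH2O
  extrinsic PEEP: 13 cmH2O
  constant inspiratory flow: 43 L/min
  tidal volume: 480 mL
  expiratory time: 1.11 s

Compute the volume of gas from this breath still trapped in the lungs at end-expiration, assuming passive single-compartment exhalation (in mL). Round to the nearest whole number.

49

Flow: 43 L/min ÷ 60 = 0.7167 L/s.
R = (PIP − Pplat)/V̇ = (32 − 24) / 0.7167 = 8.0/0.7167 = 11.162 cmH2O·s/L.
C = Vt/(Pplat − PEEP) = 480.0 / (24 − 13) = 480.0/11.0 = 43.636 mL/cmH2O.
τ = R × C = 11.162 × 0.04364 L/cmH2O = 0.4871 s.
Fraction remaining = e^(−Te/τ) = e^(−1.11/0.4871) = 0.1024.
Trapped volume = 480.0 × 0.1024 = 49.152 mL.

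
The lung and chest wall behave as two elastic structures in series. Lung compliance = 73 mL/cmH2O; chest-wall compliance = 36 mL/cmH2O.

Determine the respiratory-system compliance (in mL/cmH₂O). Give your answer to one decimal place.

24.1

Lung and chest wall are elastances in series: 1/Crs = 1/CL + 1/Ccw.
1/Crs = 1/73 + 1/36 = 0.04148.
Crs = 24.108 mL/cmH2O.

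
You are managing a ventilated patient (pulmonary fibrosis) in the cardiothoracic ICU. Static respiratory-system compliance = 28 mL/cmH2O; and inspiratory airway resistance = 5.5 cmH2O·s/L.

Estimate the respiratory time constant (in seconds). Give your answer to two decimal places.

τ = R × C = 5.5 × 28 mL/cmH2O = 5.5 × 0.028 L/cmH2O = 0.154 s.

0.15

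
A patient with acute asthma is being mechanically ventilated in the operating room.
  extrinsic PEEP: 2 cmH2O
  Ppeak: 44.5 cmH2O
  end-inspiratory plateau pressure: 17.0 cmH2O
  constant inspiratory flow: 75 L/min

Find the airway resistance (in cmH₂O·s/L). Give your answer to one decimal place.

22.0

Flow: 75 L/min ÷ 60 = 1.25 L/s.
Raw = (PIP − Pplat) / flow = (44.5 − 17.0) / 1.25 = 27.5 / 1.25 = 22.0 cmH2O·s/L.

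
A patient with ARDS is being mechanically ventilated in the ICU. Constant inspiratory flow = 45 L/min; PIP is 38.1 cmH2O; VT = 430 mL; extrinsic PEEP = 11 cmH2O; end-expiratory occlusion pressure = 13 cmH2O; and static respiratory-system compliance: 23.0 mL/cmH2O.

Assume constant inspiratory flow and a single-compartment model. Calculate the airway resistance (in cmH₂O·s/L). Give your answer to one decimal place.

Flow: 45 L/min ÷ 60 = 0.75 L/s.
Total PEEP = 13 cmH2O (set 11 + intrinsic 2); this is the baseline alveolar pressure.
Equation of motion (constant flow): PIP = Vt/C + R·V̇ + PEEP.
R·V̇ = PIP − Vt/C − PEEP = 38.1 − 430/23.0 − 13 = 38.1 − 18.696 − 13 = 6.404 cmH2O.
R = 6.404 / 0.75 = 8.539 cmH2O·s/L.

8.5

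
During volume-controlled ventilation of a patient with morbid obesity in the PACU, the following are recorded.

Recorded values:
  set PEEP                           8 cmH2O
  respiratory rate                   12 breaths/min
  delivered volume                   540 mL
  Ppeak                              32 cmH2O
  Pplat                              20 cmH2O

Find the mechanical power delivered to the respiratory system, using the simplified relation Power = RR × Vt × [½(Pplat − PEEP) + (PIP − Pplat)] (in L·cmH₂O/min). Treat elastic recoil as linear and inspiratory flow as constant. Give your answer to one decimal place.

116.6

Per-breath work = Vt × [½(Pplat−PEEP) + (PIP−Pplat)] = 0.540 × [0.5×12.0 + 12.0] = 0.540 × 18.0 = 9.72 L·cmH2O.
Power = 12 × 9.72 = 116.64 L·cmH2O/min.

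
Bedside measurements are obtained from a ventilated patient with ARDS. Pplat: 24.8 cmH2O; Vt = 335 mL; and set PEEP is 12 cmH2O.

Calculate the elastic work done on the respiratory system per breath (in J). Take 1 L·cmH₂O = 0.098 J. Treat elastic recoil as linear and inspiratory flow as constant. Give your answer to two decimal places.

0.21

Elastic work ≈ ½ × (Pplat − PEEP) × Vt = 0.5 × (24.8 − 12) × 0.335 L = 0.5 × 12.8 × 0.335 = 2.144 L·cmH2O.
× 0.098 J/(L·cmH2O) → 0.2101 J.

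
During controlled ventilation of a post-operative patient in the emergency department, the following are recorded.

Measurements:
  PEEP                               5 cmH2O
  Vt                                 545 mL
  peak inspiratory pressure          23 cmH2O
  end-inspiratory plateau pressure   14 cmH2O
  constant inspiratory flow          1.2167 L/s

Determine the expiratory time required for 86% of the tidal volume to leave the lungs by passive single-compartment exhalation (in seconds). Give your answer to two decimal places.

0.88

R = (PIP − Pplat)/V̇ = (23 − 14) / 1.2167 = 9.0/1.2167 = 7.397 cmH2O·s/L.
C = Vt/(Pplat − PEEP) = 545.0 / (14 − 5) = 545.0/9.0 = 60.556 mL/cmH2O.
τ = R × C = 7.397 × 0.06056 L/cmH2O = 0.448 s.
t = −τ·ln(1 − 0.86) = −0.448·ln(0.14) = 0.8808 s.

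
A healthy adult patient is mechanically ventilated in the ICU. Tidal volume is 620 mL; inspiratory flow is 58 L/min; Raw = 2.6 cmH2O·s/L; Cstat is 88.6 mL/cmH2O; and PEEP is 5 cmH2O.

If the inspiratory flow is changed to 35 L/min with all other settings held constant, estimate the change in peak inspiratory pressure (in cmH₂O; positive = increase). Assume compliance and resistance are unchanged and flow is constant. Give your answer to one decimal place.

-1.0

Flow: 58 L/min ÷ 60 = 0.9667 L/s.
New flow: 35 L/min ÷ 60 = 0.5833 L/s.
PIP = Vt/C + R·V̇ + PEEP (constant-flow equation of motion).
Only the resistive term changes: ΔPIP = R × ΔV̇ = 2.6 × (0.5833 − 0.9667) = 2.6 × -0.3834 = -0.9968 cmH2O.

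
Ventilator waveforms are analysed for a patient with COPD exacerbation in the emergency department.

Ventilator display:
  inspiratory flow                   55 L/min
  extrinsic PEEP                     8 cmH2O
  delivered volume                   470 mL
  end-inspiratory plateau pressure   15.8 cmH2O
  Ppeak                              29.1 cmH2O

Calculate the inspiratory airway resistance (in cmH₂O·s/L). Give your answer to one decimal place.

Flow: 55 L/min ÷ 60 = 0.9167 L/s.
Raw = (PIP − Pplat) / flow = (29.1 − 15.8) / 0.9167 = 13.3 / 0.9167 = 14.509 cmH2O·s/L.

14.5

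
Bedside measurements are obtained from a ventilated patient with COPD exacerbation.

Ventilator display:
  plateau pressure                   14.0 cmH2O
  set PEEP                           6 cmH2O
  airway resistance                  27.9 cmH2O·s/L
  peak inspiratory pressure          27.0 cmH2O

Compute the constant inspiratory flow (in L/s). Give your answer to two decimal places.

0.47

flow = (PIP − Pplat) / Raw = 13.0 / 27.9 = 0.4659 L/s.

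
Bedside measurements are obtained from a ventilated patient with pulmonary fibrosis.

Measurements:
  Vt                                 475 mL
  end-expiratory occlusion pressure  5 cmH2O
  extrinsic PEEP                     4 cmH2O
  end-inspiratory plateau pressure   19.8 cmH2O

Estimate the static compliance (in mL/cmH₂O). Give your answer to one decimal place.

End-expiratory occlusion gives total PEEP = 5 cmH2O (intrinsic PEEP = 5 − 4 = 1). Use total PEEP for the elastic gradient.
Cstat = Vt / (Pplat − PEEPtotal) = 475 / (19.8 − 5) = 475 / 14.8 = 32.095 mL/cmH2O.

32.1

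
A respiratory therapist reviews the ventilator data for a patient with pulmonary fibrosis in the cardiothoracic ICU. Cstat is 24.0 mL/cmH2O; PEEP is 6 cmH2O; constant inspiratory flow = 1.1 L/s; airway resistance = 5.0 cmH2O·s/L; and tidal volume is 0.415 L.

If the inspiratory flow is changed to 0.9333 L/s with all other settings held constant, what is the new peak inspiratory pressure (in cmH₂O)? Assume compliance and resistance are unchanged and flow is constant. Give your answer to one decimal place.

28.0

PIP = Vt/C + R·V̇ + PEEP (constant-flow equation of motion).
Only the resistive term changes: ΔPIP = R × ΔV̇ = 5.0 × (0.9333 − 1.1) = 5.0 × -0.1667 = -0.8335 cmH2O.
Original PIP = 415/24.0 + 5.0×1.1 + 6 = 28.792 cmH2O; new PIP = 28.792 + (-0.8335) = 27.959 cmH2O.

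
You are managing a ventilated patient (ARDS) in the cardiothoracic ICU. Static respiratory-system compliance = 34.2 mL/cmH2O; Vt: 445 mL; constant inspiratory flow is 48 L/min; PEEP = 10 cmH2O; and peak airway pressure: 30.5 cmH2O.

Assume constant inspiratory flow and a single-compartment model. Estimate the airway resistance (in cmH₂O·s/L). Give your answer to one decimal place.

9.4

Flow: 48 L/min ÷ 60 = 0.8 L/s.
Equation of motion (constant flow): PIP = Vt/C + R·V̇ + PEEP.
R·V̇ = PIP − Vt/C − PEEP = 30.5 − 445/34.2 − 10 = 30.5 − 13.012 − 10 = 7.488 cmH2O.
R = 7.488 / 0.8 = 9.36 cmH2O·s/L.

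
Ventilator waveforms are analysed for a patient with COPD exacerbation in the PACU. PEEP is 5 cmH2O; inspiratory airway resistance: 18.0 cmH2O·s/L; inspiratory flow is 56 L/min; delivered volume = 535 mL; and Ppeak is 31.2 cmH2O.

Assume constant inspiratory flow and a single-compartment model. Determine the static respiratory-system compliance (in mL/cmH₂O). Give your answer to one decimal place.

Flow: 56 L/min ÷ 60 = 0.9333 L/s.
Equation of motion (constant flow): PIP = Vt/C + R·V̇ + PEEP.
Vt/C = PIP − R·V̇ − PEEP = 31.2 − 18.0×0.9333 − 5 = 31.2 − 16.799 − 5 = 9.401 cmH2O.
C = Vt / 9.401 = 535 / 9.401 = 56.909 mL/cmH2O.

56.9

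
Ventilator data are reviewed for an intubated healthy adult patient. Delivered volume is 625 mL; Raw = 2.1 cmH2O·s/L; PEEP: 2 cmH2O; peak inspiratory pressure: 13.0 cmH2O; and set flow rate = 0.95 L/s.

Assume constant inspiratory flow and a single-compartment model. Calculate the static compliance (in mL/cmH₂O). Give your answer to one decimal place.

69.4

Equation of motion (constant flow): PIP = Vt/C + R·V̇ + PEEP.
Vt/C = PIP − R·V̇ − PEEP = 13.0 − 2.1×0.95 − 2 = 13.0 − 1.995 − 2 = 9.005 cmH2O.
C = Vt / 9.005 = 625 / 9.005 = 69.406 mL/cmH2O.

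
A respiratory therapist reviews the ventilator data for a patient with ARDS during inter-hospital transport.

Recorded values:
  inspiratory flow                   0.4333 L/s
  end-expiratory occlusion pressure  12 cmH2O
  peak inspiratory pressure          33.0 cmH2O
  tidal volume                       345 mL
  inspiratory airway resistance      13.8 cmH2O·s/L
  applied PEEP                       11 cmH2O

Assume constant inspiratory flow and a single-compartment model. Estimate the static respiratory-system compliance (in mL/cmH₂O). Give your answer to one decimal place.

23.0

Total PEEP = 12 cmH2O (set 11 + intrinsic 1); this is the baseline alveolar pressure.
Equation of motion (constant flow): PIP = Vt/C + R·V̇ + PEEP.
Vt/C = PIP − R·V̇ − PEEP = 33.0 − 13.8×0.4333 − 12 = 33.0 − 5.98 − 12 = 15.02 cmH2O.
C = Vt / 15.02 = 345 / 15.02 = 22.969 mL/cmH2O.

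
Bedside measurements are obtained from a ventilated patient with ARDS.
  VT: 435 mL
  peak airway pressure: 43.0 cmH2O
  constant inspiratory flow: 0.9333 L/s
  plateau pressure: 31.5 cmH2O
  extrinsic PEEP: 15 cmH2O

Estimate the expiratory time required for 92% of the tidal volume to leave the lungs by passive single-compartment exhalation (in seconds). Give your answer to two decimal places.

R = (PIP − Pplat)/V̇ = (43.0 − 31.5) / 0.9333 = 11.5/0.9333 = 12.322 cmH2O·s/L.
C = Vt/(Pplat − PEEP) = 435.0 / (31.5 − 15) = 435.0/16.5 = 26.364 mL/cmH2O.
τ = R × C = 12.322 × 0.02636 L/cmH2O = 0.3248 s.
t = −τ·ln(1 − 0.92) = −0.3248·ln(0.08) = 0.8204 s.

0.82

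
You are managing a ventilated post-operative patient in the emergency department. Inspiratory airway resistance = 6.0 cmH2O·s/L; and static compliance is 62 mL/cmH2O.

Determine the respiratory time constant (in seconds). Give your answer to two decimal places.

0.37

τ = R × C = 6.0 × 62 mL/cmH2O = 6.0 × 0.062 L/cmH2O = 0.372 s.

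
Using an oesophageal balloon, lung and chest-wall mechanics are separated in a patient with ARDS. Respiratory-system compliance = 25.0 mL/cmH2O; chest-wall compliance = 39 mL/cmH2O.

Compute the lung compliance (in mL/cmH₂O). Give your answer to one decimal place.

69.6

1/CL = 1/Crs − 1/Ccw.
1/CL = 1/25.0 − 1/39 = 0.01436.
CL = 69.638 mL/cmH2O.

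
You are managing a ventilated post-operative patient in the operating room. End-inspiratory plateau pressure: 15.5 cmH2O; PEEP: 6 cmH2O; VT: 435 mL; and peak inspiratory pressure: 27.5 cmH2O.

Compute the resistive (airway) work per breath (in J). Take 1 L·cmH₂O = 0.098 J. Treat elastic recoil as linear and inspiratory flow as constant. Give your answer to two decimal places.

0.51

With constant inspiratory flow the resistive pressure is constant at PIP − Pplat = 27.5 − 15.5 = 12.0 cmH2O, so resistive work = 12.0 × 0.435 = 5.22 L·cmH2O.
× 0.098 J/(L·cmH2O) → 0.5116 J.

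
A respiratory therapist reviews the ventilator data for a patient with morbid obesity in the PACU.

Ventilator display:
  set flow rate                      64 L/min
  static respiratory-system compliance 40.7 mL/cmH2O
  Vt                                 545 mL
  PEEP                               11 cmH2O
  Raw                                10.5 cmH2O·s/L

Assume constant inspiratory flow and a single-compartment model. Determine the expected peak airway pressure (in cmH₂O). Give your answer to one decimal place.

Flow: 64 L/min ÷ 60 = 1.0667 L/s.
Equation of motion (constant flow): PIP = Vt/C + R·V̇ + PEEP.
PIP = 545/40.7 + 10.5×1.0667 + 11 = 13.391 + 11.2 + 11 = 35.591 cmH2O.

35.6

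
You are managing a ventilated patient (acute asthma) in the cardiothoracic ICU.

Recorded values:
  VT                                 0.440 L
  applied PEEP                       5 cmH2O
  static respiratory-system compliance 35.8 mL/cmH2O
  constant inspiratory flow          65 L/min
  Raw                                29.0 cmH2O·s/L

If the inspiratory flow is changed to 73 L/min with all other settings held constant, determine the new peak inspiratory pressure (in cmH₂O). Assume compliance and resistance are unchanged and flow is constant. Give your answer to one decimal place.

52.6

Flow: 65 L/min ÷ 60 = 1.0833 L/s.
New flow: 73 L/min ÷ 60 = 1.2167 L/s.
PIP = Vt/C + R·V̇ + PEEP (constant-flow equation of motion).
Only the resistive term changes: ΔPIP = R × ΔV̇ = 29.0 × (1.2167 − 1.0833) = 29.0 × 0.1334 = 3.869 cmH2O.
Original PIP = 440/35.8 + 29.0×1.0833 + 5 = 48.706 cmH2O; new PIP = 48.706 + (3.869) = 52.575 cmH2O.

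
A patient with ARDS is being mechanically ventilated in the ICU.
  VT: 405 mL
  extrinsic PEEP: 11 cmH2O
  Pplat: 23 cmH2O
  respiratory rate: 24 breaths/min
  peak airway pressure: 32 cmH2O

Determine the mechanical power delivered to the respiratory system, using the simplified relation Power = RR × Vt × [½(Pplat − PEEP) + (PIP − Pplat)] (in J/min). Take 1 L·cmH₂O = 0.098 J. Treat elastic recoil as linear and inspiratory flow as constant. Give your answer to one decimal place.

Per-breath work = Vt × [½(Pplat−PEEP) + (PIP−Pplat)] = 0.405 × [0.5×12.0 + 9.0] = 0.405 × 15.0 = 6.075 L·cmH2O.
Power = 24 × 6.075 = 145.8 L·cmH2O/min.
× 0.098 J/(L·cmH2O) → 14.288 J/min.

14.3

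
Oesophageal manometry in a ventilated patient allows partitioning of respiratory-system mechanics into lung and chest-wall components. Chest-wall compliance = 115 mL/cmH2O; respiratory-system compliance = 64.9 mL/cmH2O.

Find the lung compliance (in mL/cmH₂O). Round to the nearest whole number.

1/CL = 1/Crs − 1/Ccw.
1/CL = 1/64.9 − 1/115 = 0.006713.
CL = 148.96 mL/cmH2O.

149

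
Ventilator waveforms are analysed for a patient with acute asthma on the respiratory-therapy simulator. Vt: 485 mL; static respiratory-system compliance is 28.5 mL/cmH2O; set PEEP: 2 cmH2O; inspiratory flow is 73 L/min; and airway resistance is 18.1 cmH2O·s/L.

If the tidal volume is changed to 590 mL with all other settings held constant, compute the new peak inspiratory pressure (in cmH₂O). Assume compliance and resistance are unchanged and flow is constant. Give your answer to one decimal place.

Flow: 73 L/min ÷ 60 = 1.2167 L/s.
PIP = Vt/C + R·V̇ + PEEP (constant-flow equation of motion).
Only the elastic term changes: ΔPIP = ΔVt / C = (590 − 485) / 28.5 = 3.684 cmH2O.
Original PIP = 485/28.5 + 18.1×1.2167 + 2 = 41.04 cmH2O; new PIP = 41.04 + (3.684) = 44.724 cmH2O.

44.7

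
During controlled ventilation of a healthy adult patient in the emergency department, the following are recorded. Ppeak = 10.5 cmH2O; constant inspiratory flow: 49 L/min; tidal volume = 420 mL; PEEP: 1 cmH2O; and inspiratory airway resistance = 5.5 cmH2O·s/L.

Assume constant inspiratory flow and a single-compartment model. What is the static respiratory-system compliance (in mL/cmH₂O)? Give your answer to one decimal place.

83.9

Flow: 49 L/min ÷ 60 = 0.8167 L/s.
Equation of motion (constant flow): PIP = Vt/C + R·V̇ + PEEP.
Vt/C = PIP − R·V̇ − PEEP = 10.5 − 5.5×0.8167 − 1 = 10.5 − 4.492 − 1 = 5.008 cmH2O.
C = Vt / 5.008 = 420 / 5.008 = 83.866 mL/cmH2O.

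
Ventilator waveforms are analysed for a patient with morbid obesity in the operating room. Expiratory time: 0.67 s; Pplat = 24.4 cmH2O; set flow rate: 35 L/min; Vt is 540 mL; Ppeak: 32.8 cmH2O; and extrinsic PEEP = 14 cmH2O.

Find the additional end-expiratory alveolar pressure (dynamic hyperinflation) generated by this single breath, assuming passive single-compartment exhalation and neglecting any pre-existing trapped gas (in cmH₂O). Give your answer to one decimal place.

Flow: 35 L/min ÷ 60 = 0.5833 L/s.
R = (PIP − Pplat)/V̇ = (32.8 − 24.4) / 0.5833 = 8.4/0.5833 = 14.401 cmH2O·s/L.
C = Vt/(Pplat − PEEP) = 540.0 / (24.4 − 14) = 540.0/10.4 = 51.923 mL/cmH2O.
τ = R × C = 14.401 × 0.05192 L/cmH2O = 0.7477 s.
Fraction remaining = e^(−Te/τ) = e^(−0.67/0.7477) = 0.4082; trapped volume = 540.0 × 0.4082 = 220.43 mL.
Additional alveolar pressure from trapping ≈ V_trapped / C = 220.43 / 51.923 = 4.245 cmH2O.

4.2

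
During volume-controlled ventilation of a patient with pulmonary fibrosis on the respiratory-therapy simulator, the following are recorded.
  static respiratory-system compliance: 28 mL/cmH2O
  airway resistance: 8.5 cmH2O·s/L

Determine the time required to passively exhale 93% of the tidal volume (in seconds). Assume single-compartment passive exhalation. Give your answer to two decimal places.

0.63

τ = R × C = 8.5 × 28 mL/cmH2O = 8.5 × 0.028 L/cmH2O = 0.238 s.
Exhaled fraction f = 1 − e^(−t/τ) → t = −τ·ln(1 − f) = −0.238·ln(0.07) = 0.6329 s.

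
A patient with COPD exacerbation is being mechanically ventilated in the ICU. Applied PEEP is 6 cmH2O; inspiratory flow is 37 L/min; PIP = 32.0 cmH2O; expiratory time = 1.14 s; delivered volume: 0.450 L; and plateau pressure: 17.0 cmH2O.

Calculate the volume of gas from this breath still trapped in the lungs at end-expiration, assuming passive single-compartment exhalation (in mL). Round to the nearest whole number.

Flow: 37 L/min ÷ 60 = 0.6167 L/s.
R = (PIP − Pplat)/V̇ = (32.0 − 17.0) / 0.6167 = 15.0/0.6167 = 24.323 cmH2O·s/L.
C = Vt/(Pplat − PEEP) = 450.0 / (17.0 − 6) = 450.0/11.0 = 40.909 mL/cmH2O.
τ = R × C = 24.323 × 0.04091 L/cmH2O = 0.9951 s.
Fraction remaining = e^(−Te/τ) = e^(−1.14/0.9951) = 0.318.
Trapped volume = 450.0 × 0.318 = 143.1 mL.

143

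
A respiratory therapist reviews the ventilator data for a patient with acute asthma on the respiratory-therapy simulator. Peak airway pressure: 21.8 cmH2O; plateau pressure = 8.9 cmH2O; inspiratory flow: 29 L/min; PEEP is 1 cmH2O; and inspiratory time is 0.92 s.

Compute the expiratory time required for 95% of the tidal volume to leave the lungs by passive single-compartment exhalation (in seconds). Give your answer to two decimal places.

Flow: 29 L/min ÷ 60 = 0.4833 L/s.
Vt = flow × Ti = 0.4833 L/s × 0.92 s × 1000 mL/L = 444.64 mL.
R = (PIP − Pplat)/V̇ = (21.8 − 8.9) / 0.4833 = 12.9/0.4833 = 26.691 cmH2O·s/L.
C = Vt/(Pplat − PEEP) = 444.64 / (8.9 − 1) = 444.64/7.9 = 56.284 mL/cmH2O.
τ = R × C = 26.691 × 0.05628 L/cmH2O = 1.502 s.
t = −τ·ln(1 − 0.95) = −1.502·ln(0.05) = 4.5 s.

4.50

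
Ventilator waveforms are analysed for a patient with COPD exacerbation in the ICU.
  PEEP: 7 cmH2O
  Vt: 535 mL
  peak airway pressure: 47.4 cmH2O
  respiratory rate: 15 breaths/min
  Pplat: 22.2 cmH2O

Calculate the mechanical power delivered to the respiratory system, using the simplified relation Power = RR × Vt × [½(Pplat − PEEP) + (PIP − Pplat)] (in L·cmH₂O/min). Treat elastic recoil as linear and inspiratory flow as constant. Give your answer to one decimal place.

Per-breath work = Vt × [½(Pplat−PEEP) + (PIP−Pplat)] = 0.535 × [0.5×15.2 + 25.2] = 0.535 × 32.8 = 17.548 L·cmH2O.
Power = 15 × 17.548 = 263.22 L·cmH2O/min.

263.2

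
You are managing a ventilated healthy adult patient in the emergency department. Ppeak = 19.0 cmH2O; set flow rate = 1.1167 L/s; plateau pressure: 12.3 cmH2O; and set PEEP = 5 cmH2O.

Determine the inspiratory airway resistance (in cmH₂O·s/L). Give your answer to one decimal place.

Raw = (PIP − Pplat) / flow = (19.0 − 12.3) / 1.1167 = 6.7 / 1.1167 = 6.0 cmH2O·s/L.

6.0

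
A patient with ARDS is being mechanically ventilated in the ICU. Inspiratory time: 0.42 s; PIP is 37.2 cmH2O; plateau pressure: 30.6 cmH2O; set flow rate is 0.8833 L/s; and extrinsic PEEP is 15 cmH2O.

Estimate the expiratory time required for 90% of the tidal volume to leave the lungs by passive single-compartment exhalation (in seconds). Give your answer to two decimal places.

Vt = flow × Ti = 0.8833 L/s × 0.42 s × 1000 mL/L = 370.99 mL.
R = (PIP − Pplat)/V̇ = (37.2 − 30.6) / 0.8833 = 6.6/0.8833 = 7.472 cmH2O·s/L.
C = Vt/(Pplat − PEEP) = 370.99 / (30.6 − 15) = 370.99/15.6 = 23.781 mL/cmH2O.
τ = R × C = 7.472 × 0.02378 L/cmH2O = 0.1777 s.
t = −τ·ln(1 − 0.90) = −0.1777·ln(0.1) = 0.4092 s.

0.41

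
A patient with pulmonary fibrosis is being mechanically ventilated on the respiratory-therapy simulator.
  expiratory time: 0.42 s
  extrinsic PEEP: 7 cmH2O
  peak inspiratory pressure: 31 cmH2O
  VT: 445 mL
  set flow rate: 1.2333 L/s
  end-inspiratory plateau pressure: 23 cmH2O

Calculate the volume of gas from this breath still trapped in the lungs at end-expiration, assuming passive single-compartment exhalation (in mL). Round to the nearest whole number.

R = (PIP − Pplat)/V̇ = (31 − 23) / 1.2333 = 8.0/1.2333 = 6.487 cmH2O·s/L.
C = Vt/(Pplat − PEEP) = 445.0 / (23 − 7) = 445.0/16.0 = 27.813 mL/cmH2O.
τ = R × C = 6.487 × 0.02781 L/cmH2O = 0.1804 s.
Fraction remaining = e^(−Te/τ) = e^(−0.42/0.1804) = 0.09747.
Trapped volume = 445.0 × 0.09747 = 43.374 mL.

43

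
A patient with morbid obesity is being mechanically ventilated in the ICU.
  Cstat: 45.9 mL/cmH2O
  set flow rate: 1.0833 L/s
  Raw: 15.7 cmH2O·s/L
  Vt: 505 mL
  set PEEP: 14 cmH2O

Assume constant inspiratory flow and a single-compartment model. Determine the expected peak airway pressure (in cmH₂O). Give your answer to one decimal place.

42.0

Equation of motion (constant flow): PIP = Vt/C + R·V̇ + PEEP.
PIP = 505/45.9 + 15.7×1.0833 + 14 = 11.002 + 17.008 + 14 = 42.01 cmH2O.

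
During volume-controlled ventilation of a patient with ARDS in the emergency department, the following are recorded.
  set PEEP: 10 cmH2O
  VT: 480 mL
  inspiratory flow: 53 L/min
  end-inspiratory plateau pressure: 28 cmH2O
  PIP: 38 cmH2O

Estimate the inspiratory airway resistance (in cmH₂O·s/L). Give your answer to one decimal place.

Flow: 53 L/min ÷ 60 = 0.8833 L/s.
Raw = (PIP − Pplat) / flow = (38 − 28) / 0.8833 = 10.0 / 0.8833 = 11.321 cmH2O·s/L.

11.3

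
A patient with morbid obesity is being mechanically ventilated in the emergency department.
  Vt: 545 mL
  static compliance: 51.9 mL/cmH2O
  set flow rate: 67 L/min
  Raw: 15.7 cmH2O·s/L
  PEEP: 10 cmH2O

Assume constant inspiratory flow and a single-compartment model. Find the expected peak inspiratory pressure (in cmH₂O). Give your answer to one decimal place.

38.0

Flow: 67 L/min ÷ 60 = 1.1167 L/s.
Equation of motion (constant flow): PIP = Vt/C + R·V̇ + PEEP.
PIP = 545/51.9 + 15.7×1.1167 + 10 = 10.501 + 17.532 + 10 = 38.033 cmH2O.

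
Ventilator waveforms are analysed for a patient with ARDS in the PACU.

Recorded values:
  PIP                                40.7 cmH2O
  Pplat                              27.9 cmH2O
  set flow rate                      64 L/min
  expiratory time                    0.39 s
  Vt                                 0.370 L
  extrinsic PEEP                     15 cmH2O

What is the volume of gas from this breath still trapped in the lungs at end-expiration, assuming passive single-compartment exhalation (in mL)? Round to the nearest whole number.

Flow: 64 L/min ÷ 60 = 1.0667 L/s.
R = (PIP − Pplat)/V̇ = (40.7 − 27.9) / 1.0667 = 12.8/1.0667 = 12.0 cmH2O·s/L.
C = Vt/(Pplat − PEEP) = 370.0 / (27.9 − 15) = 370.0/12.9 = 28.682 mL/cmH2O.
τ = R × C = 12.0 × 0.02868 L/cmH2O = 0.3442 s.
Fraction remaining = e^(−Te/τ) = e^(−0.39/0.3442) = 0.322.
Trapped volume = 370.0 × 0.322 = 119.14 mL.

119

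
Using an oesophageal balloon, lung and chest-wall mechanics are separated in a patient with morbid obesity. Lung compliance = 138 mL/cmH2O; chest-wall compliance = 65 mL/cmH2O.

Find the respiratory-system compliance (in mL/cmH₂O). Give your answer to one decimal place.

Lung and chest wall are elastances in series: 1/Crs = 1/CL + 1/Ccw.
1/Crs = 1/138 + 1/65 = 0.02263.
Crs = 44.189 mL/cmH2O.

44.2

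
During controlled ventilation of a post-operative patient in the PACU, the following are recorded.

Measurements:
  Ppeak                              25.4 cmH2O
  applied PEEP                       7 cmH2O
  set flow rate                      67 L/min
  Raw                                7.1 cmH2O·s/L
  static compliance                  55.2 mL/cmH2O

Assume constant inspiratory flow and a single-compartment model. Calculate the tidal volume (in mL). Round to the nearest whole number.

Flow: 67 L/min ÷ 60 = 1.1167 L/s.
Equation of motion (constant flow): PIP = Vt/C + R·V̇ + PEEP.
Vt/C = PIP − R·V̇ − PEEP = 25.4 − 7.929 − 7 = 10.471 cmH2O.
Vt = C × 10.471 = 55.2 × 10.471 = 578.0 mL.

578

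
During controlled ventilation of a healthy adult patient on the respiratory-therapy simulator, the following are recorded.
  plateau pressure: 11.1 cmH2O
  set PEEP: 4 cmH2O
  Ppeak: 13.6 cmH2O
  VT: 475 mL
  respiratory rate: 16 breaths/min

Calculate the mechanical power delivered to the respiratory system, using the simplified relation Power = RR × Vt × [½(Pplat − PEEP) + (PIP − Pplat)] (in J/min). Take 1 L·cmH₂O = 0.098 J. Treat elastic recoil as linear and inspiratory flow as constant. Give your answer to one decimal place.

Per-breath work = Vt × [½(Pplat−PEEP) + (PIP−Pplat)] = 0.475 × [0.5×7.1 + 2.5] = 0.475 × 6.05 = 2.874 L·cmH2O.
Power = 16 × 2.874 = 45.984 L·cmH2O/min.
× 0.098 J/(L·cmH2O) → 4.506 J/min.

4.5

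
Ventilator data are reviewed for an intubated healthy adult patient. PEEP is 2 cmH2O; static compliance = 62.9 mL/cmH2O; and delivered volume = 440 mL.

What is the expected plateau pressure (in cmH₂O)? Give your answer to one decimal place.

9.0

Pplat = PEEP + Vt / Cstat = 2 + 440 / 62.9 = 2 + 6.995 = 8.995 cmH2O.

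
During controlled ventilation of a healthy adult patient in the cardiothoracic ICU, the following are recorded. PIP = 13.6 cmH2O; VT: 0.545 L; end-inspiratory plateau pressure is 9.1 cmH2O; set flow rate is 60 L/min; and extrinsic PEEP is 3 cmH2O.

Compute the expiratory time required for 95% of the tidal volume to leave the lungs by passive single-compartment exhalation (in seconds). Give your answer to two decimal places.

Flow: 60 L/min ÷ 60 = 1 L/s.
R = (PIP − Pplat)/V̇ = (13.6 − 9.1) / 1 = 4.5/1 = 4.5 cmH2O·s/L.
C = Vt/(Pplat − PEEP) = 545.0 / (9.1 − 3) = 545.0/6.1 = 89.344 mL/cmH2O.
τ = R × C = 4.5 × 0.08934 L/cmH2O = 0.402 s.
t = −τ·ln(1 − 0.95) = −0.402·ln(0.05) = 1.204 s.

1.20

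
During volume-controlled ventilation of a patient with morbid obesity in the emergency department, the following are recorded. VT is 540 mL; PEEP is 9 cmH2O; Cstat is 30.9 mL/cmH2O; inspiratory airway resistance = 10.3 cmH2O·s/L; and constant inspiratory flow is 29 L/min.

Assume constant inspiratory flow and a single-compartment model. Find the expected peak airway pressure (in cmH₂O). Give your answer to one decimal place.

Flow: 29 L/min ÷ 60 = 0.4833 L/s.
Equation of motion (constant flow): PIP = Vt/C + R·V̇ + PEEP.
PIP = 540/30.9 + 10.3×0.4833 + 9 = 17.476 + 4.978 + 9 = 31.454 cmH2O.

31.5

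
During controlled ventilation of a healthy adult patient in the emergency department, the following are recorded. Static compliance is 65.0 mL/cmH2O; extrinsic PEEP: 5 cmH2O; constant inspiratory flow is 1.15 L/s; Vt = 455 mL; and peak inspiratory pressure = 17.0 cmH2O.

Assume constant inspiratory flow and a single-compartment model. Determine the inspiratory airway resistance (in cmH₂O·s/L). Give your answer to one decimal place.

Equation of motion (constant flow): PIP = Vt/C + R·V̇ + PEEP.
R·V̇ = PIP − Vt/C − PEEP = 17.0 − 455/65.0 − 5 = 17.0 − 7.0 − 5 = 5.0 cmH2O.
R = 5.0 / 1.15 = 4.348 cmH2O·s/L.

4.3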